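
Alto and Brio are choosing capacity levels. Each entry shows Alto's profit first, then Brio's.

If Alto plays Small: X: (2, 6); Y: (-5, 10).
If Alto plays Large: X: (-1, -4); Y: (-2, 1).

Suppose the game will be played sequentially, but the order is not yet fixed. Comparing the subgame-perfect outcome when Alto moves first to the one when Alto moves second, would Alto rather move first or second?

second

If Alto leads: Brio's best replies are Small→Y, Large→Y; Alto's induced payoffs -5, -2; outcome (Large, Y), payoffs (-2, 1).
If Brio leads: Alto's best replies are X→Small, Y→Large; Brio's induced payoffs 6, 1; outcome (Small, X), payoffs (2, 6).
Alto gets -2 moving first and 2 moving second, so Alto prefers to move second.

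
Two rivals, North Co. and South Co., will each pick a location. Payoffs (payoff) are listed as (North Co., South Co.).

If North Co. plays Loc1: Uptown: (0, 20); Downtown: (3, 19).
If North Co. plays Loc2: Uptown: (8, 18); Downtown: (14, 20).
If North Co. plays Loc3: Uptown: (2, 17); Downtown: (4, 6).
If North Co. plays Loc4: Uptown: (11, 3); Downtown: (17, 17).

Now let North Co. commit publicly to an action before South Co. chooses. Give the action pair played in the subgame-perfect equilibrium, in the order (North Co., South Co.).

South Co. best-responds to each possible North Co. move:
- Loc1 → South Co. plays Uptown (best of 20, 19); North Co. gets 0.
- Loc2 → South Co. plays Downtown (best of 18, 20); North Co. gets 14.
- Loc3 → South Co. plays Uptown (best of 17, 6); North Co. gets 2.
- Loc4 → South Co. plays Downtown (best of 3, 17); North Co. gets 17.
Among 0, 14, 2, 17, the best is 17 at Loc4. Subgame-perfect outcome: (Loc4, Downtown) with payoffs (17, 17).

(Loc4, Downtown)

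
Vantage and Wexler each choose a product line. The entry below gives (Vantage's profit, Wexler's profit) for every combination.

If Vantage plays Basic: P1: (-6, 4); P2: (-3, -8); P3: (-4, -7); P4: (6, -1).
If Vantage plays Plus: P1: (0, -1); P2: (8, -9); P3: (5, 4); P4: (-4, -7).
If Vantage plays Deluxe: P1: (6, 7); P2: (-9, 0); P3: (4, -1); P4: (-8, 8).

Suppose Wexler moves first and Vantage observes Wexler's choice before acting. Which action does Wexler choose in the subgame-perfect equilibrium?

Work backward from Vantage's decision.
- P1: BR = Deluxe, leader payoff 7.
- P2: BR = Plus, leader payoff -9.
- P3: BR = Plus, leader payoff 4.
- P4: BR = Basic, leader payoff -1.
Wexler's induced payoffs are 7, -9, 4, -1, so Wexler commits to P1. Subgame-perfect outcome: (Deluxe, P1) with payoffs (6, 7).

P1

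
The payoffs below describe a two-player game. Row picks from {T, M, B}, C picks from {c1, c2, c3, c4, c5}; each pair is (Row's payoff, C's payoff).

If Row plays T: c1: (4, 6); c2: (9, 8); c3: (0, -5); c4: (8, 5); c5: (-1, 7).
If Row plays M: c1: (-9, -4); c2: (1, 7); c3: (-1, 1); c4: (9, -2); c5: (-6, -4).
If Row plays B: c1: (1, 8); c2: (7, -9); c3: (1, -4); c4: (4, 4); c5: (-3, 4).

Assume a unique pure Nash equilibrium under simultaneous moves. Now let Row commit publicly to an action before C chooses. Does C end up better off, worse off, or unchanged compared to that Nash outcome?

unchanged

C best-responds to each possible Row move:
- T → C plays c2 (best of 6, 8, -5, 5, 7); Row gets 9.
- M → C plays c2 (best of -4, 7, 1, -2, -4); Row gets 1.
- B → C plays c1 (best of 8, -9, -4, 4, 4); Row gets 1.
Among 9, 1, 1, the best is 9 at T. Subgame-perfect outcome: (T, c2) with payoffs (9, 8).
Under simultaneous play:
Row's best replies: c1→T; c2→T; c3→B; c4→M; c5→T.
C's best replies: T→c2; M→c2; B→c1.
The unique mutual best reply is (T, c2), giving (9, 8).
C earns 8 sequentially versus 8 at the Nash outcome: unchanged.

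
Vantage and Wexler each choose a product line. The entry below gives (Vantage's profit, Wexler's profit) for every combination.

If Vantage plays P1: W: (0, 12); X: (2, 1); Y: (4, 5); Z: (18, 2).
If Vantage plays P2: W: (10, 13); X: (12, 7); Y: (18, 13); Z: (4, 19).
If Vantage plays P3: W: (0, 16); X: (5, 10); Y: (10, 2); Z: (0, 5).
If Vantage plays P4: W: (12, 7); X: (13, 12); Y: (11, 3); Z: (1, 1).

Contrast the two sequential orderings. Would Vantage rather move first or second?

If Vantage leads: Wexler's best replies are P1→W, P2→Z, P3→W, P4→X; Vantage's induced payoffs 0, 4, 0, 13; outcome (P4, X), payoffs (13, 12).
If Wexler leads: Vantage's best replies are W→P4, X→P4, Y→P2, Z→P1; Wexler's induced payoffs 7, 12, 13, 2; outcome (P2, Y), payoffs (18, 13).
Vantage gets 13 moving first and 18 moving second, so Vantage prefers to move second.

second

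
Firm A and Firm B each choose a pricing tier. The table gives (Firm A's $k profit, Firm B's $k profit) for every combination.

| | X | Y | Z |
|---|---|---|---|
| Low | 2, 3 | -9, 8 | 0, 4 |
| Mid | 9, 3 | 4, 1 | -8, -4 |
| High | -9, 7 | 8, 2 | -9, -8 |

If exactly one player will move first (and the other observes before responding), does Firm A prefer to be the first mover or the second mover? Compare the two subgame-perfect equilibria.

If Firm A leads: Firm B's best replies are Low→Y, Mid→X, High→X; Firm A's induced payoffs -9, 9, -9; outcome (Mid, X), payoffs (9, 3).
If Firm B leads: Firm A's best replies are X→Mid, Y→High, Z→Low; Firm B's induced payoffs 3, 2, 4; outcome (Low, Z), payoffs (0, 4).
Firm A gets 9 moving first and 0 moving second, so Firm A prefers to move first.

first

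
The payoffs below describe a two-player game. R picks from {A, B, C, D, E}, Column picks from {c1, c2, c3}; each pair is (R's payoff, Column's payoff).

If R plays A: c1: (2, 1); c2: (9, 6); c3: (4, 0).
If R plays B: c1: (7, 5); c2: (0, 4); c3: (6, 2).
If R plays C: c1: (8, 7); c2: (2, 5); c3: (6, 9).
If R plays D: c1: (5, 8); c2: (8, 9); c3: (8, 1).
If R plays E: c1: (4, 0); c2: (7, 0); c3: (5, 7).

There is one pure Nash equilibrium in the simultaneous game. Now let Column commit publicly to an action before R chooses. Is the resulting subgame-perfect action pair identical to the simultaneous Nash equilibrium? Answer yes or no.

no

R best-responds to each possible Column move:
- c1: R compares 2, 7, 8, 5, 4 and picks C; Column would get 7.
- c2: R compares 9, 0, 2, 8, 7 and picks A; Column would get 6.
- c3: R compares 4, 6, 6, 8, 5 and picks D; Column would get 1.
Maximizing over 7, 6, 1, Column chooses c1. Subgame-perfect outcome: (C, c1) with payoffs (8, 7).
Under simultaneous play:
R's best replies: c1→C; c2→A; c3→D.
Column's best replies: A→c2; B→c1; C→c3; D→c2; E→c3.
The unique mutual best reply is (A, c2), giving (9, 6).
Sequential outcome (C, c1) differs from the Nash profile (A, c2).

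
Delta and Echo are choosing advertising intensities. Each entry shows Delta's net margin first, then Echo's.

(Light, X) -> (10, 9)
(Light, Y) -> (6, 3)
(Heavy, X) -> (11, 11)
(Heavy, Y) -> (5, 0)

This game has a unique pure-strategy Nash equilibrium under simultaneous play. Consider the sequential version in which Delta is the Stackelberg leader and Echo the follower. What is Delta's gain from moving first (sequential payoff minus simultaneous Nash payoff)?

Echo best-responds to each possible Delta move:
- Light: BR = X, leader payoff 10.
- Heavy: BR = X, leader payoff 11.
Delta's induced payoffs are 10, 11, so Delta commits to Heavy. Subgame-perfect outcome: (Heavy, X) with payoffs (11, 11).
For the simultaneous game, intersect best replies.
Delta's best replies: X→Heavy; Y→Light.
Echo's best replies: Light→X; Heavy→X.
The unique mutual best reply is (Heavy, X), giving (11, 11).
Delta's commitment gain: 11 − 11 = 0.

0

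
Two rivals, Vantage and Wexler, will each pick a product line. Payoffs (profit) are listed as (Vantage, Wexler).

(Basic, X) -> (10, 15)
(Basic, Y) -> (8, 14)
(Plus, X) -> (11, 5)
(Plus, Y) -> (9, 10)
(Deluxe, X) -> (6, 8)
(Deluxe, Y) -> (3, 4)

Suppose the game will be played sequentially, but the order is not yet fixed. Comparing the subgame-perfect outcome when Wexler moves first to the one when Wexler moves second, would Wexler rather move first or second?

If Vantage leads: Wexler's best replies are Basic→X, Plus→Y, Deluxe→X; Vantage's induced payoffs 10, 9, 6; outcome (Basic, X), payoffs (10, 15).
If Wexler leads: Vantage's best replies are X→Plus, Y→Plus; Wexler's induced payoffs 5, 10; outcome (Plus, Y), payoffs (9, 10).
Wexler gets 10 moving first and 15 moving second, so Wexler prefers to move second.

second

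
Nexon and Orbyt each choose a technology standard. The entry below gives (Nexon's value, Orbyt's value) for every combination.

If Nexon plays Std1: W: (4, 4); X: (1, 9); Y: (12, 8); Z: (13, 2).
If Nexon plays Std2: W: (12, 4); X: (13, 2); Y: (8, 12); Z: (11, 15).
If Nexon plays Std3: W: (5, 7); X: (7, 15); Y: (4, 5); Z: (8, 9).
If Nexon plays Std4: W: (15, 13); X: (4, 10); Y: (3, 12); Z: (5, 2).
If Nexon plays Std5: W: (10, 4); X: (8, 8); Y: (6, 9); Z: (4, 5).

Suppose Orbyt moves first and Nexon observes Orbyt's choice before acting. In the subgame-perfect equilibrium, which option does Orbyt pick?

W

Work backward from Nexon's decision.
- W → Nexon plays Std4 (best of 4, 12, 5, 15, 10); Orbyt gets 13.
- X → Nexon plays Std2 (best of 1, 13, 7, 4, 8); Orbyt gets 2.
- Y → Nexon plays Std1 (best of 12, 8, 4, 3, 6); Orbyt gets 8.
- Z → Nexon plays Std1 (best of 13, 11, 8, 5, 4); Orbyt gets 2.
Maximizing over 13, 2, 8, 2, Orbyt chooses W. Subgame-perfect outcome: (Std4, W) with payoffs (15, 13).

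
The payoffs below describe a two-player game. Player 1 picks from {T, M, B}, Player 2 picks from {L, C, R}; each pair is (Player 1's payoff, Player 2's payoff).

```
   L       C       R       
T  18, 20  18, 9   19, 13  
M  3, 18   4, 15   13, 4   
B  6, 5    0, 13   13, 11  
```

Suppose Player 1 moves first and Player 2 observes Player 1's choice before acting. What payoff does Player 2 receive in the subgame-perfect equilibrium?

20

Work backward from Player 2's decision.
- T: Player 2 compares 20, 9, 13 and picks L; Player 1 would get 18.
- M: Player 2 compares 18, 15, 4 and picks L; Player 1 would get 3.
- B: Player 2 compares 5, 13, 11 and picks C; Player 1 would get 0.
Maximizing over 18, 3, 0, Player 1 chooses T. Subgame-perfect outcome: (T, L) with payoffs (18, 20).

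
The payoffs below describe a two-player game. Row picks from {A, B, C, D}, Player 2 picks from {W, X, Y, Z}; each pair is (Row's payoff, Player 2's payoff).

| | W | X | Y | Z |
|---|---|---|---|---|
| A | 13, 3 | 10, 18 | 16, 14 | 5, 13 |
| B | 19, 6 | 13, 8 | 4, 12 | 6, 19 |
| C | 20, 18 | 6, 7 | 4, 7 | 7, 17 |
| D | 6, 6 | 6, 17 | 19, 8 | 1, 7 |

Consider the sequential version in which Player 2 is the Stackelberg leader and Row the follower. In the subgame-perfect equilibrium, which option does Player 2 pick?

Row best-responds to each possible Player 2 move:
- W: BR = C, leader payoff 18.
- X: BR = B, leader payoff 8.
- Y: BR = D, leader payoff 8.
- Z: BR = C, leader payoff 17.
Among 18, 8, 8, 17, the best is 18 at W. Subgame-perfect outcome: (C, W) with payoffs (20, 18).

W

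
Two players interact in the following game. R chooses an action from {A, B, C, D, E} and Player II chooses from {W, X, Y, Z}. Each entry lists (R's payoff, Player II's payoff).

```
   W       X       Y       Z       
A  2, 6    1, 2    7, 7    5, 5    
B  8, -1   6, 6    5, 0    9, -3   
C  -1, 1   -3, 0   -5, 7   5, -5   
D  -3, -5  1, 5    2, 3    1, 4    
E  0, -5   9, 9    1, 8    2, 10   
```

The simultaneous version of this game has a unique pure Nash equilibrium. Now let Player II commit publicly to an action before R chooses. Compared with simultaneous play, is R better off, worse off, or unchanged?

Solve by backward induction (Player II leads).
- W → R plays B (best of 2, 8, -1, -3, 0); Player II gets -1.
- X → R plays E (best of 1, 6, -3, 1, 9); Player II gets 9.
- Y → R plays A (best of 7, 5, -5, 2, 1); Player II gets 7.
- Z → R plays B (best of 5, 9, 5, 1, 2); Player II gets -3.
Player II's induced payoffs are -1, 9, 7, -3, so Player II commits to X. Subgame-perfect outcome: (E, X) with payoffs (9, 9).
Now find the simultaneous Nash equilibrium.
R's best replies: W→B; X→E; Y→A; Z→B.
Player II's best replies: A→Y; B→X; C→Y; D→X; E→Z.
The unique mutual best reply is (A, Y), giving (7, 7).
R earns 9 sequentially versus 7 at the Nash outcome: better off.

better off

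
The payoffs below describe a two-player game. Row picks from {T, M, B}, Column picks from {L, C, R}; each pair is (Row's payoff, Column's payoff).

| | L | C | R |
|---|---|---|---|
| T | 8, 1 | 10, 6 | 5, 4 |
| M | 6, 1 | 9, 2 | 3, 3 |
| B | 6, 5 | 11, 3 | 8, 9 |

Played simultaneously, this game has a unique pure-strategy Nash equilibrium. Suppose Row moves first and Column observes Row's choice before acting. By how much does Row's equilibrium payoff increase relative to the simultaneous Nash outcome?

2

Solve by backward induction (Row leads).
- T: Column compares 1, 6, 4 and picks C; Row would get 10.
- M: Column compares 1, 2, 3 and picks R; Row would get 3.
- B: Column compares 5, 3, 9 and picks R; Row would get 8.
Maximizing over 10, 3, 8, Row chooses T. Subgame-perfect outcome: (T, C) with payoffs (10, 6).
For the simultaneous game, intersect best replies.
Row's best replies: L→T; C→B; R→B.
Column's best replies: T→C; M→R; B→R.
Only (B, R) has each player best-responding; Nash payoffs (8, 9).
Row's commitment gain: 10 − 8 = 2.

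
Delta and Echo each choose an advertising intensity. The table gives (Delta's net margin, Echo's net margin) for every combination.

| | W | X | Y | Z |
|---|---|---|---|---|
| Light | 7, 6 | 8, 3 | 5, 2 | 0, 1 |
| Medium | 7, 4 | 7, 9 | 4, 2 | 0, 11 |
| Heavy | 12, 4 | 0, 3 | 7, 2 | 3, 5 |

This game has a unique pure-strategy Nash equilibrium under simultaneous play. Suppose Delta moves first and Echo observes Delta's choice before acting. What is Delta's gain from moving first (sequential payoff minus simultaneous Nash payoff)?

4

Work backward from Echo's decision.
- Light: BR = W, leader payoff 7.
- Medium: BR = Z, leader payoff 0.
- Heavy: BR = Z, leader payoff 3.
Among 7, 0, 3, the best is 7 at Light. Subgame-perfect outcome: (Light, W) with payoffs (7, 6).
Under simultaneous play:
Delta's best replies: W→Heavy; X→Light; Y→Heavy; Z→Heavy.
Echo's best replies: Light→W; Medium→Z; Heavy→Z.
Only (Heavy, Z) has each player best-responding; Nash payoffs (3, 5).
Delta's commitment gain: 7 − 3 = 4.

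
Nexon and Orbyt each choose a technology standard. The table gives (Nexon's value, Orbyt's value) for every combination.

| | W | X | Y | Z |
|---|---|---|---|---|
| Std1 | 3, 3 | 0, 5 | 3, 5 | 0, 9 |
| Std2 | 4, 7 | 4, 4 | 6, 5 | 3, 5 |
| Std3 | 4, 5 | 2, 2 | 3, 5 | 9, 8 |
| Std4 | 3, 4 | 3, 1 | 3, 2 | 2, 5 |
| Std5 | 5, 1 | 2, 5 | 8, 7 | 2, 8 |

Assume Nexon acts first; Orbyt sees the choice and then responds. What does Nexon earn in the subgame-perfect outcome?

9

Work backward from Orbyt's decision.
- Std1: BR = Z, leader payoff 0.
- Std2: BR = W, leader payoff 4.
- Std3: BR = Z, leader payoff 9.
- Std4: BR = Z, leader payoff 2.
- Std5: BR = Z, leader payoff 2.
Among 0, 4, 9, 2, 2, the best is 9 at Std3. Subgame-perfect outcome: (Std3, Z) with payoffs (9, 8).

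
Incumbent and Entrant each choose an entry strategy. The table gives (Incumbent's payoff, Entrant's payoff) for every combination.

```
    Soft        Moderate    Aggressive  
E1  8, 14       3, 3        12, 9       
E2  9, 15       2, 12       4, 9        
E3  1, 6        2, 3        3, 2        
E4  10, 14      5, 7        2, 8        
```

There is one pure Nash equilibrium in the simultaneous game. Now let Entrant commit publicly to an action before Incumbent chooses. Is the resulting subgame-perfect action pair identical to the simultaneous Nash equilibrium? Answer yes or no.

Incumbent best-responds to each possible Entrant move:
- Soft: BR = E4, leader payoff 14.
- Moderate: BR = E4, leader payoff 7.
- Aggressive: BR = E1, leader payoff 9.
Among 14, 7, 9, the best is 14 at Soft. Subgame-perfect outcome: (E4, Soft) with payoffs (10, 14).
Now find the simultaneous Nash equilibrium.
Incumbent's best replies: Soft→E4; Moderate→E4; Aggressive→E1.
Entrant's best replies: E1→Soft; E2→Soft; E3→Soft; E4→Soft.
Only (E4, Soft) has each player best-responding; Nash payoffs (10, 14).
Sequential outcome (E4, Soft) coincides with the Nash profile (E4, Soft).

yes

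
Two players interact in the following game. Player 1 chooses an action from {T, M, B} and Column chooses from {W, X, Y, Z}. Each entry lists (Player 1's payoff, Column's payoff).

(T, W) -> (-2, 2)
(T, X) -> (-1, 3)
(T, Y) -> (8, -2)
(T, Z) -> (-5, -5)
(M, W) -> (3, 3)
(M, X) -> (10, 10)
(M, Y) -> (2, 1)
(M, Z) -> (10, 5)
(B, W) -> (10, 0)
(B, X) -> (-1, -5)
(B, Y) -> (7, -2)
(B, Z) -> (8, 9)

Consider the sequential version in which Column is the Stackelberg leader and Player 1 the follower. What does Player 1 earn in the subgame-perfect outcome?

Solve by backward induction (Column leads).
- W: Player 1 compares -2, 3, 10 and picks B; Column would get 0.
- X: Player 1 compares -1, 10, -1 and picks M; Column would get 10.
- Y: Player 1 compares 8, 2, 7 and picks T; Column would get -2.
- Z: Player 1 compares -5, 10, 8 and picks M; Column would get 5.
Maximizing over 0, 10, -2, 5, Column chooses X. Subgame-perfect outcome: (M, X) with payoffs (10, 10).

10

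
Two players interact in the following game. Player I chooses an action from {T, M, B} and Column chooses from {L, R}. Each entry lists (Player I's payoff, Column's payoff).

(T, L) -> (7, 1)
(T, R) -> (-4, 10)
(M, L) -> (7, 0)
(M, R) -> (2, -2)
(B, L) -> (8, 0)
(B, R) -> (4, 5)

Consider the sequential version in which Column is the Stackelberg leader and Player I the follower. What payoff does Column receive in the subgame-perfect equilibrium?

5

Player I best-responds to each possible Column move:
- L: Player I compares 7, 7, 8 and picks B; Column would get 0.
- R: Player I compares -4, 2, 4 and picks B; Column would get 5.
Among 0, 5, the best is 5 at R. Subgame-perfect outcome: (B, R) with payoffs (4, 5).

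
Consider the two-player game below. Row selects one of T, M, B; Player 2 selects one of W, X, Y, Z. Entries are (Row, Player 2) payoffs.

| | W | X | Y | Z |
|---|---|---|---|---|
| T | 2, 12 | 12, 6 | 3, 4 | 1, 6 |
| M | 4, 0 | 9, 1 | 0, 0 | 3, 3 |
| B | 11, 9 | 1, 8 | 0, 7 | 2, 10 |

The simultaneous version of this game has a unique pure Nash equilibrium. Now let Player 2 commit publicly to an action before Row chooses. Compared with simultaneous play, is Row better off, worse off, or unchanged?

better off

Row best-responds to each possible Player 2 move:
- W: BR = B, leader payoff 9.
- X: BR = T, leader payoff 6.
- Y: BR = T, leader payoff 4.
- Z: BR = M, leader payoff 3.
Among 9, 6, 4, 3, the best is 9 at W. Subgame-perfect outcome: (B, W) with payoffs (11, 9).
Under simultaneous play:
Row's best replies: W→B; X→T; Y→T; Z→M.
Player 2's best replies: T→W; M→Z; B→Z.
Only (M, Z) has each player best-responding; Nash payoffs (3, 3).
Row earns 11 sequentially versus 3 at the Nash outcome: better off.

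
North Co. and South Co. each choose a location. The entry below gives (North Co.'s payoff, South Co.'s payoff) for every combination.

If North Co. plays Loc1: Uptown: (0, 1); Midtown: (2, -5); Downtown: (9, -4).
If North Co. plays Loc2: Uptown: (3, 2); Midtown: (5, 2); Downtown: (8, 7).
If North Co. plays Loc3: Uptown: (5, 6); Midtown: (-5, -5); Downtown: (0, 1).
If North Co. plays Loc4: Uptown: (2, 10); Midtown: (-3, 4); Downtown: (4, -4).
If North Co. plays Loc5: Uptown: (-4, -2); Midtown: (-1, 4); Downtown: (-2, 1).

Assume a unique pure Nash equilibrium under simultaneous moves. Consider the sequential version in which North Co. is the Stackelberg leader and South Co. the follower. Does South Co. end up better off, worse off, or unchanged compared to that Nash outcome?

South Co. best-responds to each possible North Co. move:
- Loc1 → South Co. plays Uptown (best of 1, -5, -4); North Co. gets 0.
- Loc2 → South Co. plays Downtown (best of 2, 2, 7); North Co. gets 8.
- Loc3 → South Co. plays Uptown (best of 6, -5, 1); North Co. gets 5.
- Loc4 → South Co. plays Uptown (best of 10, 4, -4); North Co. gets 2.
- Loc5 → South Co. plays Midtown (best of -2, 4, 1); North Co. gets -1.
North Co.'s induced payoffs are 0, 8, 5, 2, -1, so North Co. commits to Loc2. Subgame-perfect outcome: (Loc2, Downtown) with payoffs (8, 7).
Under simultaneous play:
North Co.'s best replies: Uptown→Loc3; Midtown→Loc2; Downtown→Loc1.
South Co.'s best replies: Loc1→Uptown; Loc2→Downtown; Loc3→Uptown; Loc4→Uptown; Loc5→Midtown.
The unique mutual best reply is (Loc3, Uptown), giving (5, 6).
South Co. earns 7 sequentially versus 6 at the Nash outcome: better off.

better off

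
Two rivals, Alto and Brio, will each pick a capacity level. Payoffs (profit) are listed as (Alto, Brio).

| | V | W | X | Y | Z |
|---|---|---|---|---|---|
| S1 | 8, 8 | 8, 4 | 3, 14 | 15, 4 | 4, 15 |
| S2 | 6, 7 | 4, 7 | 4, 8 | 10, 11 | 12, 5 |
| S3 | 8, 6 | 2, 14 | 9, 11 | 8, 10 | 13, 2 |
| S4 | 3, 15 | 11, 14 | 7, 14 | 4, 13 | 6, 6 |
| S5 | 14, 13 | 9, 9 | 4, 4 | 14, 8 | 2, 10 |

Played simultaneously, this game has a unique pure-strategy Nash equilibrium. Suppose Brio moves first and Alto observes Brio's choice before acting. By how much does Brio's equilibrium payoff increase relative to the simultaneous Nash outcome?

Solve by backward induction (Brio leads).
- V → Alto plays S5 (best of 8, 6, 8, 3, 14); Brio gets 13.
- W → Alto plays S4 (best of 8, 4, 2, 11, 9); Brio gets 14.
- X → Alto plays S3 (best of 3, 4, 9, 7, 4); Brio gets 11.
- Y → Alto plays S1 (best of 15, 10, 8, 4, 14); Brio gets 4.
- Z → Alto plays S3 (best of 4, 12, 13, 6, 2); Brio gets 2.
Maximizing over 13, 14, 11, 4, 2, Brio chooses W. Subgame-perfect outcome: (S4, W) with payoffs (11, 14).
Now find the simultaneous Nash equilibrium.
Alto's best replies: V→S5; W→S4; X→S3; Y→S1; Z→S3.
Brio's best replies: S1→Z; S2→Y; S3→W; S4→V; S5→V.
The unique mutual best reply is (S5, V), giving (14, 13).
Brio's commitment gain: 14 − 13 = 1.

1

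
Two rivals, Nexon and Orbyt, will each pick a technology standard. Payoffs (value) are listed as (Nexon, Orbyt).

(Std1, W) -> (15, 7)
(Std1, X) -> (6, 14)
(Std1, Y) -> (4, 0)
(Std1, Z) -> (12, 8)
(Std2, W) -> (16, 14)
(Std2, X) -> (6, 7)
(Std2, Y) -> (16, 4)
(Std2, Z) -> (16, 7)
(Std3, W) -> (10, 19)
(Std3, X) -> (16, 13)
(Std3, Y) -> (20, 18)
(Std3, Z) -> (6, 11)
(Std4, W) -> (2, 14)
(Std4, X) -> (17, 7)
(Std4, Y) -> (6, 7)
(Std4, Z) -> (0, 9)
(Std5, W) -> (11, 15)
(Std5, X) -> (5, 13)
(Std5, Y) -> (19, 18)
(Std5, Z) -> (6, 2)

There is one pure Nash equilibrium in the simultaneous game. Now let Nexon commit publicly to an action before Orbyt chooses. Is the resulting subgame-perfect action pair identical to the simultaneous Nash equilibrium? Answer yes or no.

Backward induction with Nexon moving first.
- Std1: Orbyt compares 7, 14, 0, 8 and picks X; Nexon would get 6.
- Std2: Orbyt compares 14, 7, 4, 7 and picks W; Nexon would get 16.
- Std3: Orbyt compares 19, 13, 18, 11 and picks W; Nexon would get 10.
- Std4: Orbyt compares 14, 7, 7, 9 and picks W; Nexon would get 2.
- Std5: Orbyt compares 15, 13, 18, 2 and picks Y; Nexon would get 19.
Nexon's induced payoffs are 6, 16, 10, 2, 19, so Nexon commits to Std5. Subgame-perfect outcome: (Std5, Y) with payoffs (19, 18).
Under simultaneous play:
Nexon's best replies: W→Std2; X→Std4; Y→Std3; Z→Std2.
Orbyt's best replies: Std1→X; Std2→W; Std3→W; Std4→W; Std5→Y.
Only (Std2, W) has each player best-responding; Nash payoffs (16, 14).
Sequential outcome (Std5, Y) differs from the Nash profile (Std2, W).

no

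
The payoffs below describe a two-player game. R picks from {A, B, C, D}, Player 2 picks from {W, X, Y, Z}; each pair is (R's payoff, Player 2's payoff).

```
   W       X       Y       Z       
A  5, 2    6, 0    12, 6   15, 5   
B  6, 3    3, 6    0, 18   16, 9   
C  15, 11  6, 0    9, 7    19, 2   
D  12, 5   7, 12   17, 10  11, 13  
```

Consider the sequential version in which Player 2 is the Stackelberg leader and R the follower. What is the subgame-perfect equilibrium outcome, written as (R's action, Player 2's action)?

Backward induction with Player 2 moving first.
- W: R compares 5, 6, 15, 12 and picks C; Player 2 would get 11.
- X: R compares 6, 3, 6, 7 and picks D; Player 2 would get 12.
- Y: R compares 12, 0, 9, 17 and picks D; Player 2 would get 10.
- Z: R compares 15, 16, 19, 11 and picks C; Player 2 would get 2.
Player 2's induced payoffs are 11, 12, 10, 2, so Player 2 commits to X. Subgame-perfect outcome: (D, X) with payoffs (7, 12).

(D, X)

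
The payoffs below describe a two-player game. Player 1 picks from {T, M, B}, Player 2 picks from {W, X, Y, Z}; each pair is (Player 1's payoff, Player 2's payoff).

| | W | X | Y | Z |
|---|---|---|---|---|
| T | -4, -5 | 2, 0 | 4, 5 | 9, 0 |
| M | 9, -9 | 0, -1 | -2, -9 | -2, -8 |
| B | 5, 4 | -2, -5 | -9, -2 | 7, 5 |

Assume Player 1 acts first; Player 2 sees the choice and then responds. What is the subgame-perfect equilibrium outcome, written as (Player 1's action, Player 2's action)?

Solve by backward induction (Player 1 leads).
- T: BR = Y, leader payoff 4.
- M: BR = X, leader payoff 0.
- B: BR = Z, leader payoff 7.
Player 1's induced payoffs are 4, 0, 7, so Player 1 commits to B. Subgame-perfect outcome: (B, Z) with payoffs (7, 5).

(B, Z)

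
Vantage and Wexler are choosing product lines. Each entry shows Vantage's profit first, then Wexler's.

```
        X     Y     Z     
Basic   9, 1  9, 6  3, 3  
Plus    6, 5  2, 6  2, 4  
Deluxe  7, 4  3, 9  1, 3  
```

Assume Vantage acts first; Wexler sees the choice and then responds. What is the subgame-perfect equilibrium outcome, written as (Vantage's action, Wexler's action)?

(Basic, Y)

Work backward from Wexler's decision.
- Basic: Wexler compares 1, 6, 3 and picks Y; Vantage would get 9.
- Plus: Wexler compares 5, 6, 4 and picks Y; Vantage would get 2.
- Deluxe: Wexler compares 4, 9, 3 and picks Y; Vantage would get 3.
Among 9, 2, 3, the best is 9 at Basic. Subgame-perfect outcome: (Basic, Y) with payoffs (9, 6).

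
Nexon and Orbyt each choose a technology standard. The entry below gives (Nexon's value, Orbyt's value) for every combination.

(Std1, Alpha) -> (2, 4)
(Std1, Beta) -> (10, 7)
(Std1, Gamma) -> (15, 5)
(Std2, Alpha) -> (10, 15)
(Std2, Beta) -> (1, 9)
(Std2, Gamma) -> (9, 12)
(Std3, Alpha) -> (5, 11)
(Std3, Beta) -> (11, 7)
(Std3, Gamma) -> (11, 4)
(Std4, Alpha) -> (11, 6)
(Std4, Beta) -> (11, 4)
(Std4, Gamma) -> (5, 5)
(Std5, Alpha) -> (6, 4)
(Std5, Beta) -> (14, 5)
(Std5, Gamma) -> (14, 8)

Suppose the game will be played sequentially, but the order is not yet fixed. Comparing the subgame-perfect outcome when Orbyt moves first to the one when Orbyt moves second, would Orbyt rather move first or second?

second

If Nexon leads: Orbyt's best replies are Std1→Beta, Std2→Alpha, Std3→Alpha, Std4→Alpha, Std5→Gamma; Nexon's induced payoffs 10, 10, 5, 11, 14; outcome (Std5, Gamma), payoffs (14, 8).
If Orbyt leads: Nexon's best replies are Alpha→Std4, Beta→Std5, Gamma→Std1; Orbyt's induced payoffs 6, 5, 5; outcome (Std4, Alpha), payoffs (11, 6).
Orbyt gets 6 moving first and 8 moving second, so Orbyt prefers to move second.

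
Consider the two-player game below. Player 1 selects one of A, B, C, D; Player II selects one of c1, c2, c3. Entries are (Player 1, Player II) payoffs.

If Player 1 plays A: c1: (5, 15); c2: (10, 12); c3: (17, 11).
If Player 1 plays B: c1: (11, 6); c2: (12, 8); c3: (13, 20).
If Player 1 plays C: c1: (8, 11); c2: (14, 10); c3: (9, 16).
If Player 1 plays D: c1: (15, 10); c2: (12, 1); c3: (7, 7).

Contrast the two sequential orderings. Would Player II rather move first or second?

If Player 1 leads: Player II's best replies are A→c1, B→c3, C→c3, D→c1; Player 1's induced payoffs 5, 13, 9, 15; outcome (D, c1), payoffs (15, 10).
If Player II leads: Player 1's best replies are c1→D, c2→C, c3→A; Player II's induced payoffs 10, 10, 11; outcome (A, c3), payoffs (17, 11).
Player II gets 11 moving first and 10 moving second, so Player II prefers to move first.

first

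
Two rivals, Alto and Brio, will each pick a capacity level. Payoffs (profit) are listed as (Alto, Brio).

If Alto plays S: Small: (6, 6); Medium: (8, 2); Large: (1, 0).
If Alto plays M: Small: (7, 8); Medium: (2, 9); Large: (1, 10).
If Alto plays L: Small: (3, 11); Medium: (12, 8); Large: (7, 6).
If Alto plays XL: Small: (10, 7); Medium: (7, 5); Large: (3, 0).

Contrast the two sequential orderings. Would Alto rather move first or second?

If Alto leads: Brio's best replies are S→Small, M→Large, L→Small, XL→Small; Alto's induced payoffs 6, 1, 3, 10; outcome (XL, Small), payoffs (10, 7).
If Brio leads: Alto's best replies are Small→XL, Medium→L, Large→L; Brio's induced payoffs 7, 8, 6; outcome (L, Medium), payoffs (12, 8).
Alto gets 10 moving first and 12 moving second, so Alto prefers to move second.

second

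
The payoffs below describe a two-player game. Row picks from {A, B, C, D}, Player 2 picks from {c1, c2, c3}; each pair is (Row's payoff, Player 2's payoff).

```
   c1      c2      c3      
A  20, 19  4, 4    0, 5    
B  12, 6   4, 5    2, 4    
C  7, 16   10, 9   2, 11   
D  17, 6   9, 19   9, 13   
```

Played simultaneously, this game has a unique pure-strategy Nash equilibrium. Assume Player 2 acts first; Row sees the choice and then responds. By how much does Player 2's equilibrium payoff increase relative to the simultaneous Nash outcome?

Work backward from Row's decision.
- c1 → Row plays A (best of 20, 12, 7, 17); Player 2 gets 19.
- c2 → Row plays C (best of 4, 4, 10, 9); Player 2 gets 9.
- c3 → Row plays D (best of 0, 2, 2, 9); Player 2 gets 13.
Player 2's induced payoffs are 19, 9, 13, so Player 2 commits to c1. Subgame-perfect outcome: (A, c1) with payoffs (20, 19).
For the simultaneous game, intersect best replies.
Row's best replies: c1→A; c2→C; c3→D.
Player 2's best replies: A→c1; B→c1; C→c1; D→c2.
Only (A, c1) has each player best-responding; Nash payoffs (20, 19).
Player 2's commitment gain: 19 − 19 = 0.

0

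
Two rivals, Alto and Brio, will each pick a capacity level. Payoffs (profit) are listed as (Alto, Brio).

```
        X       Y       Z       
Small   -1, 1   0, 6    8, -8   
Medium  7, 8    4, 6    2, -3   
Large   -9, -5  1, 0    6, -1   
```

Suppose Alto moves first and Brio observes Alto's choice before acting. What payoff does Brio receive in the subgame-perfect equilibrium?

Brio best-responds to each possible Alto move:
- Small: Brio compares 1, 6, -8 and picks Y; Alto would get 0.
- Medium: Brio compares 8, 6, -3 and picks X; Alto would get 7.
- Large: Brio compares -5, 0, -1 and picks Y; Alto would get 1.
Maximizing over 0, 7, 1, Alto chooses Medium. Subgame-perfect outcome: (Medium, X) with payoffs (7, 8).

8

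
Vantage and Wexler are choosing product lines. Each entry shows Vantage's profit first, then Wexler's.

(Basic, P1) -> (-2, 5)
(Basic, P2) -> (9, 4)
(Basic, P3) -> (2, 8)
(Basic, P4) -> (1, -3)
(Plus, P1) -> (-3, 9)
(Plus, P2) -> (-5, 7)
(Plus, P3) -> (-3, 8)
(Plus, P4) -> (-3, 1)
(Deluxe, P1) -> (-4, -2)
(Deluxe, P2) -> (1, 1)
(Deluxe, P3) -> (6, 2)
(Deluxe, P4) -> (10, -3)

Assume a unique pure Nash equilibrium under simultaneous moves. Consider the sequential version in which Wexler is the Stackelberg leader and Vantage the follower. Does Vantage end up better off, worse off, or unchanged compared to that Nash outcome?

worse off

Backward induction with Wexler moving first.
- P1 → Vantage plays Basic (best of -2, -3, -4); Wexler gets 5.
- P2 → Vantage plays Basic (best of 9, -5, 1); Wexler gets 4.
- P3 → Vantage plays Deluxe (best of 2, -3, 6); Wexler gets 2.
- P4 → Vantage plays Deluxe (best of 1, -3, 10); Wexler gets -3.
Wexler's induced payoffs are 5, 4, 2, -3, so Wexler commits to P1. Subgame-perfect outcome: (Basic, P1) with payoffs (-2, 5).
For the simultaneous game, intersect best replies.
Vantage's best replies: P1→Basic; P2→Basic; P3→Deluxe; P4→Deluxe.
Wexler's best replies: Basic→P3; Plus→P1; Deluxe→P3.
The unique mutual best reply is (Deluxe, P3), giving (6, 2).
Vantage earns -2 sequentially versus 6 at the Nash outcome: worse off.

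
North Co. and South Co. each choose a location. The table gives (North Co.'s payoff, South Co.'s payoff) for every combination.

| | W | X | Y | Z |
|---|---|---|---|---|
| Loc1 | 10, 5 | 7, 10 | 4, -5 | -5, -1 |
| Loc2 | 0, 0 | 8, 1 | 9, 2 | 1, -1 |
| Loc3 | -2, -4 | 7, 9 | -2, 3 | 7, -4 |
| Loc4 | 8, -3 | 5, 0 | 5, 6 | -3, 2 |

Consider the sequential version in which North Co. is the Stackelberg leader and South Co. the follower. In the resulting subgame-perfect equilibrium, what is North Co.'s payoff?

9

South Co. best-responds to each possible North Co. move:
- Loc1: BR = X, leader payoff 7.
- Loc2: BR = Y, leader payoff 9.
- Loc3: BR = X, leader payoff 7.
- Loc4: BR = Y, leader payoff 5.
Maximizing over 7, 9, 7, 5, North Co. chooses Loc2. Subgame-perfect outcome: (Loc2, Y) with payoffs (9, 2).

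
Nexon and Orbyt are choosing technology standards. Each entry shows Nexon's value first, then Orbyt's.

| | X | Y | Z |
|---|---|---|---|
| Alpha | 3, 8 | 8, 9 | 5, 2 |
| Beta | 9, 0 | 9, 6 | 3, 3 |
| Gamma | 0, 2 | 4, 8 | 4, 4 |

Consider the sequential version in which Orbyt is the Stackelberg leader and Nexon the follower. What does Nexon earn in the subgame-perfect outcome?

9

Nexon best-responds to each possible Orbyt move:
- X: BR = Beta, leader payoff 0.
- Y: BR = Beta, leader payoff 6.
- Z: BR = Alpha, leader payoff 2.
Maximizing over 0, 6, 2, Orbyt chooses Y. Subgame-perfect outcome: (Beta, Y) with payoffs (9, 6).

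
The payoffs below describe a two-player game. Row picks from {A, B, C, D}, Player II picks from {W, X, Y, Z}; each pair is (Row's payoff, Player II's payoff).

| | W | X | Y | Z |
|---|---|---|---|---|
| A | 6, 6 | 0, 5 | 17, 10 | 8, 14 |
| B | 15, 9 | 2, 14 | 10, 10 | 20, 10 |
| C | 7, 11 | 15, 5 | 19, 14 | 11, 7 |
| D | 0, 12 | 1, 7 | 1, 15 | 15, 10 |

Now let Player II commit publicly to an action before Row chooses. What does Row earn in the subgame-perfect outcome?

19

Work backward from Row's decision.
- W: BR = B, leader payoff 9.
- X: BR = C, leader payoff 5.
- Y: BR = C, leader payoff 14.
- Z: BR = B, leader payoff 10.
Maximizing over 9, 5, 14, 10, Player II chooses Y. Subgame-perfect outcome: (C, Y) with payoffs (19, 14).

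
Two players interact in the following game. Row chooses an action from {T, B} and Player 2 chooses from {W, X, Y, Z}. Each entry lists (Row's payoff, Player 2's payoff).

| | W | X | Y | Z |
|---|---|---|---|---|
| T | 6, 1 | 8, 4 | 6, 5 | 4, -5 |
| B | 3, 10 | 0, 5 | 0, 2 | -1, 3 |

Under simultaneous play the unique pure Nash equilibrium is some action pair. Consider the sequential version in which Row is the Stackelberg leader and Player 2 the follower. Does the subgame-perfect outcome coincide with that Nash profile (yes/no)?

Backward induction with Row moving first.
- T: BR = Y, leader payoff 6.
- B: BR = W, leader payoff 3.
Row's induced payoffs are 6, 3, so Row commits to T. Subgame-perfect outcome: (T, Y) with payoffs (6, 5).
Under simultaneous play:
Row's best replies: W→T; X→T; Y→T; Z→T.
Player 2's best replies: T→Y; B→W.
The unique mutual best reply is (T, Y), giving (6, 5).
Sequential outcome (T, Y) coincides with the Nash profile (T, Y).

yes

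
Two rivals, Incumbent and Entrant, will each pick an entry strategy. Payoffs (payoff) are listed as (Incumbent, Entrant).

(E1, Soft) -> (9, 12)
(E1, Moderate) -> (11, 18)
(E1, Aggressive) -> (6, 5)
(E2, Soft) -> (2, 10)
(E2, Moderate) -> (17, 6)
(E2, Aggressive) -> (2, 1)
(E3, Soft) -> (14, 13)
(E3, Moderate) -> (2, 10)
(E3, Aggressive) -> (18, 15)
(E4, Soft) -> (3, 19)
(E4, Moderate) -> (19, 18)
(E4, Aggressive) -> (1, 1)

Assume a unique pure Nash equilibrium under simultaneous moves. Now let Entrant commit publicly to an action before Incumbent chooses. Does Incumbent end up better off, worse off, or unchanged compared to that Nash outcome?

Solve by backward induction (Entrant leads).
- Soft: Incumbent compares 9, 2, 14, 3 and picks E3; Entrant would get 13.
- Moderate: Incumbent compares 11, 17, 2, 19 and picks E4; Entrant would get 18.
- Aggressive: Incumbent compares 6, 2, 18, 1 and picks E3; Entrant would get 15.
Maximizing over 13, 18, 15, Entrant chooses Moderate. Subgame-perfect outcome: (E4, Moderate) with payoffs (19, 18).
Now find the simultaneous Nash equilibrium.
Incumbent's best replies: Soft→E3; Moderate→E4; Aggressive→E3.
Entrant's best replies: E1→Moderate; E2→Soft; E3→Aggressive; E4→Soft.
The unique mutual best reply is (E3, Aggressive), giving (18, 15).
Incumbent earns 19 sequentially versus 18 at the Nash outcome: better off.

better off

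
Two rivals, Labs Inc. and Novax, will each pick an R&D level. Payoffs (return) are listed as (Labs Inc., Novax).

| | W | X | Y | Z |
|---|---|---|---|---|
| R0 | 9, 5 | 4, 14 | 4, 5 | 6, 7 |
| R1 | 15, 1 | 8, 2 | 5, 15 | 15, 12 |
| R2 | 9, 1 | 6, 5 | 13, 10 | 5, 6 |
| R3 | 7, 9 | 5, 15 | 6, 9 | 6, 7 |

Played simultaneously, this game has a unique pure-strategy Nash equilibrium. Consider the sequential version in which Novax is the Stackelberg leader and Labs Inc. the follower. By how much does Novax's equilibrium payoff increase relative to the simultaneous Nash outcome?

2

Work backward from Labs Inc.'s decision.
- W: BR = R1, leader payoff 1.
- X: BR = R1, leader payoff 2.
- Y: BR = R2, leader payoff 10.
- Z: BR = R1, leader payoff 12.
Novax's induced payoffs are 1, 2, 10, 12, so Novax commits to Z. Subgame-perfect outcome: (R1, Z) with payoffs (15, 12).
Under simultaneous play:
Labs Inc.'s best replies: W→R1; X→R1; Y→R2; Z→R1.
Novax's best replies: R0→X; R1→Y; R2→Y; R3→X.
The unique mutual best reply is (R2, Y), giving (13, 10).
Novax's commitment gain: 12 − 10 = 2.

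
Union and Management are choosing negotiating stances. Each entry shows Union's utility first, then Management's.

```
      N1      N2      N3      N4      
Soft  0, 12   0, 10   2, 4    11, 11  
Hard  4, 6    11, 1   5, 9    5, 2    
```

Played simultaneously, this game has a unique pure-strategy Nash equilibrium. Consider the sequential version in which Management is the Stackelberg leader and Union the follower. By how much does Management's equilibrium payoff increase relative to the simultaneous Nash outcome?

Backward induction with Management moving first.
- N1 → Union plays Hard (best of 0, 4); Management gets 6.
- N2 → Union plays Hard (best of 0, 11); Management gets 1.
- N3 → Union plays Hard (best of 2, 5); Management gets 9.
- N4 → Union plays Soft (best of 11, 5); Management gets 11.
Maximizing over 6, 1, 9, 11, Management chooses N4. Subgame-perfect outcome: (Soft, N4) with payoffs (11, 11).
Now find the simultaneous Nash equilibrium.
Union's best replies: N1→Hard; N2→Hard; N3→Hard; N4→Soft.
Management's best replies: Soft→N1; Hard→N3.
Only (Hard, N3) has each player best-responding; Nash payoffs (5, 9).
Management's commitment gain: 11 − 9 = 2.

2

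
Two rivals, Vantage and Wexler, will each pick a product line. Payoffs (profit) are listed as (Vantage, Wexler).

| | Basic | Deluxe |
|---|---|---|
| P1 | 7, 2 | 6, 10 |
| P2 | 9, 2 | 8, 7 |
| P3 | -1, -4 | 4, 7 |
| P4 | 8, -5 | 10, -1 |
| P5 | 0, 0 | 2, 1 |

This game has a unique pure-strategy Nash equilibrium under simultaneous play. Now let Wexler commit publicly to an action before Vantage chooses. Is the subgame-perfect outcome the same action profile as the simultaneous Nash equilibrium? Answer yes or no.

no

Solve by backward induction (Wexler leads).
- Basic: BR = P2, leader payoff 2.
- Deluxe: BR = P4, leader payoff -1.
Among 2, -1, the best is 2 at Basic. Subgame-perfect outcome: (P2, Basic) with payoffs (9, 2).
Now find the simultaneous Nash equilibrium.
Vantage's best replies: Basic→P2; Deluxe→P4.
Wexler's best replies: P1→Deluxe; P2→Deluxe; P3→Deluxe; P4→Deluxe; P5→Deluxe.
The unique mutual best reply is (P4, Deluxe), giving (10, -1).
Sequential outcome (P2, Basic) differs from the Nash profile (P4, Deluxe).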